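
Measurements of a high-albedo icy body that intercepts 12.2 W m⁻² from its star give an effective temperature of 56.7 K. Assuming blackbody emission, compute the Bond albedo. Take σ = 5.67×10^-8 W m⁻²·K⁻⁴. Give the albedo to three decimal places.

Energy balance: S(1−α)/4 = σT⁴, so 1−α = 4σT⁴/S.
σT⁴ = 0.5860 W m⁻², so 4σT⁴ = 2.344 W m⁻².
Hence α = 1 − 2.344/12.20 = 0.8079.

0.808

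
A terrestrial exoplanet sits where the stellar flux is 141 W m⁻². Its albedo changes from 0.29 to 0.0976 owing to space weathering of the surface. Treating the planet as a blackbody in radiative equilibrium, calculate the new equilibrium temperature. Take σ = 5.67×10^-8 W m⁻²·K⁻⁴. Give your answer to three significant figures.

New equilibrium: T₂ = [(1−0.0976)·141.0/(4σ)]^(1/4) = 153.9 K.

154 kelvin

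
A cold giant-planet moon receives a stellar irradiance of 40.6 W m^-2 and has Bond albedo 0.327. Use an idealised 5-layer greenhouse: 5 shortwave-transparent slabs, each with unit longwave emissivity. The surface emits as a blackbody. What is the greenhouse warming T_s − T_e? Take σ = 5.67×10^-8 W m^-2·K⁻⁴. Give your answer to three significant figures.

59.2 K

The effective emission temperature is T_e = [S(1−α)/(4σ)]^¼ = 104.8 K.
Surface: T_s = (6)^¼·T_e = 164.0 K.
Warming: T_s − T_e = 59.20 K.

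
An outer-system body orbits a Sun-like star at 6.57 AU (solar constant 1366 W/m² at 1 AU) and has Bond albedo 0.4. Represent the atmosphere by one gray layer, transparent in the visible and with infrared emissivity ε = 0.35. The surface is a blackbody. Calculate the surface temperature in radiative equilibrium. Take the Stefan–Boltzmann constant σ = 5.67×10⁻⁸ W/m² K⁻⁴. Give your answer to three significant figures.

100 K

Irradiance scales as 1/d², so S = 1366 W/m² × (1/6.57)² = 31.65 W/m².
At the top of the atmosphere, σT_e⁴ = S(1−α)/4 = 4.747 W/m², giving T_e = 95.65 K.
Surface balance with a leaky layer gives σT_s⁴ = σT_e⁴·2/(2−ε), so T_s = T_e·[2/(2−0.35)]^(1/4) = 100.4 K.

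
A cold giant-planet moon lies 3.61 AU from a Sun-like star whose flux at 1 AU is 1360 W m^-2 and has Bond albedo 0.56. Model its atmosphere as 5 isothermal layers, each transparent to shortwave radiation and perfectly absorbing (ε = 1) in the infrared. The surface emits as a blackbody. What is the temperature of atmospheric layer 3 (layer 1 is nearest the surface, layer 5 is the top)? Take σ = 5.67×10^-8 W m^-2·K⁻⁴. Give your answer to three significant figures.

157 K

By the inverse-square law, S = 1360/3.61² = 104.4 W m^-2.
Top-of-atmosphere balance: σT_e⁴ = S(1−α)/4 = 11.48 W m^-2 → T_e = 119.3 K.
In the N-layer model, layer k (counted from the surface) has T_k = (N+1−k)^(1/4)·T_e.
T_3 = (3)^(1/4)·119.3 = 157.0 K.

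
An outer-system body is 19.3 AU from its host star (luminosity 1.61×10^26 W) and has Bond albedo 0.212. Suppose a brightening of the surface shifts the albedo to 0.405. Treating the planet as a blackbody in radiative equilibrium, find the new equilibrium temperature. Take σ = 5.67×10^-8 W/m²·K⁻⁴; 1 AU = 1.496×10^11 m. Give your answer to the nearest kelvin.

45 K

d = 19.3 × 1.496×10^11 m = 2.887×10^12 m.
S = L/(4πd²) = 1.537 W/m².
New equilibrium: T₂ = [(1−0.405)·1.537/(4σ)]^(1/4) = 44.81 K.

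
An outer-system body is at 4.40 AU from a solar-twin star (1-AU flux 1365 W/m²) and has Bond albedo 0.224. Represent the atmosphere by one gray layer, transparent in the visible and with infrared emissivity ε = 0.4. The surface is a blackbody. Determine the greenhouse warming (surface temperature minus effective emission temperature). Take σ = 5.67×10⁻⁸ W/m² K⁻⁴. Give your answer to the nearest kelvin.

By the inverse-square law, S = 1365/4.40² = 70.51 W/m².
Effective emission temperature (TOA balance): σT_e⁴ = S(1−α)/4 = 13.68 W/m² → T_e = 124.6 K.
For a single slab of emissivity ε, T_s⁴ = 2T_e⁴/(2−ε); thus T_s = 124.6·(1.25)^(1/4) = 131.8 K.
Greenhouse warming: T_s − T_e = 7.150 K.

7 K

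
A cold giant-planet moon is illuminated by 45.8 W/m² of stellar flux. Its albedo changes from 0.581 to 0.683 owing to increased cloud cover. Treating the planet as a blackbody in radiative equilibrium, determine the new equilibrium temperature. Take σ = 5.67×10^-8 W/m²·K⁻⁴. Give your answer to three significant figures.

89.4 kelvin

New equilibrium: T₂ = [(1−0.683)·45.80/(4σ)]^(1/4) = 89.45 K.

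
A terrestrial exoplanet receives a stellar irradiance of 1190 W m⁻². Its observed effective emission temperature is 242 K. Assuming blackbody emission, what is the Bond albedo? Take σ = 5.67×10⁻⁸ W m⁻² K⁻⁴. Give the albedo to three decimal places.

Rearranging the radiative balance, α = 1 − 4σT⁴/S.
4σT⁴ = 4·5.67×10⁻⁸·(242)⁴ = 777.9 W m⁻².
Hence α = 1 − 777.9/1190 = 0.3463.

0.346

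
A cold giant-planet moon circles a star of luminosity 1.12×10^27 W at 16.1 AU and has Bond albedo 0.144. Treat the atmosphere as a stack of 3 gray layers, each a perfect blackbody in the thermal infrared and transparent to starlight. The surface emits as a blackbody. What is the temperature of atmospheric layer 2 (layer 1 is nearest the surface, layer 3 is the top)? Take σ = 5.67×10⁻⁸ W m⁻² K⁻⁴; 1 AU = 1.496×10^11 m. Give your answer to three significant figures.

104 K

Orbital distance: d = 16.1 AU = 2.409×10^12 m.
Flux at the orbit: S = L/(4πd²) = 1.12×10^27/(4π·(2.41×10^12)²) = 15.36 W m⁻².
OLR = S(1−α)/4 = 3.288 W m⁻²; the top layer radiates at T_e = 87.26 K.
In the N-layer model, layer k (counted from the surface) has T_k = (N+1−k)^(1/4)·T_e.
T_2 = (2)^(1/4)·87.26 = 103.8 K.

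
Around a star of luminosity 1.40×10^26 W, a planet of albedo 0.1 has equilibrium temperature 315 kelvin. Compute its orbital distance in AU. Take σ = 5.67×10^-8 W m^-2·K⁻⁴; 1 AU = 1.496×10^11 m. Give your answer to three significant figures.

0.448 AU

Required flux: S = 4σT⁴/(1−α) = 2481 W m^-2.
S = L/(4πd²) → d = √(L/4πS) = √(1.40×10^26/(4π·2481)) = 6.701×10^10 m = 0.4479 AU.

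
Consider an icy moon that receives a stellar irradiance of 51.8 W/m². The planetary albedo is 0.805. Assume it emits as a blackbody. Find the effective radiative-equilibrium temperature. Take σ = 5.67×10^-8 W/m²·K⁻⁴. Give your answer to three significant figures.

81.7 K

Absorbed flux (global mean): S(1−α)/4 = 51.80·0.195/4 = 2.525 W/m².
Set σT⁴ = 2.525 → T = (2.525/σ)^(1/4) = 81.69 K.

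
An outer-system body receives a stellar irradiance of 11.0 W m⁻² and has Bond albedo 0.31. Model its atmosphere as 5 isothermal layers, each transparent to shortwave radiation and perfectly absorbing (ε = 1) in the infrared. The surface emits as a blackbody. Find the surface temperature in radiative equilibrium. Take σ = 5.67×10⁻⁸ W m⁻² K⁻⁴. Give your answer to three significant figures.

Top-of-atmosphere balance: σT_e⁴ = S(1−α)/4 = 1.897 W m⁻² → T_e = 76.06 K.
Layer-by-layer balance gives σT_s⁴ = (N+1)σT_e⁴, so T_s = 6^¼·76.06 = 119.0 K.

119 K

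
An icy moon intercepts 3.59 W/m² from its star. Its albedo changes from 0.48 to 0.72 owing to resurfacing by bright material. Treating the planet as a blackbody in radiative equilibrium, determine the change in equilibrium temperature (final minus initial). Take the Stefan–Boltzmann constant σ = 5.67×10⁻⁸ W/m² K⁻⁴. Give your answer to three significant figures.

Initial: T₁ = [S(1−0.48)/(4σ)]^(1/4) = 53.56 K.
With α = 0.72, T₂ = 45.88 K.
Change: 45.88 − 53.56 = -7.680 K.

-7.68 kelvin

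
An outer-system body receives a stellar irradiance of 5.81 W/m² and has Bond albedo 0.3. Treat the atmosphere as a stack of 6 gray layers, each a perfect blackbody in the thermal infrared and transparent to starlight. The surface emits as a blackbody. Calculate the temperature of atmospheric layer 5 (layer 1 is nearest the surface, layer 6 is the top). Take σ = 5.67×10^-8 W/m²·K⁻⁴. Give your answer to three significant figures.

OLR = S(1−α)/4 = 1.017 W/m²; the top layer radiates at T_e = 65.07 K.
Each opaque layer satisfies 2T_j⁴ = T_{j−1}⁴ + T_{j+1}⁴, giving T_k⁴ = (N+1−k)T_e⁴.
With k = 5: T_5 = (6+1−5)^¼·65.07 K = 77.39 K.

77.4 K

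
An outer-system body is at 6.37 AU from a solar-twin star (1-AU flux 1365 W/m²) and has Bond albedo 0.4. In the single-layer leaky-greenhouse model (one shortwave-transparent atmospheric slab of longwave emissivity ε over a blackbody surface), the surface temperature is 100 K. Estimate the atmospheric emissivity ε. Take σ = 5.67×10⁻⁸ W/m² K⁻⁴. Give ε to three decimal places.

0.220

Irradiance scales as 1/d², so S = 1365 W/m² × (1/6.37)² = 33.64 W/m².
First, T_e = [33.64·(1−0.4)/(4σ)]^(1/4) = 97.13 K.
T_s⁴ = T_e⁴·2/(2−ε) → ε = 2 − 2(T_e/T_s)⁴ = 2 − 2·(97.13/100)⁴ = 0.2201.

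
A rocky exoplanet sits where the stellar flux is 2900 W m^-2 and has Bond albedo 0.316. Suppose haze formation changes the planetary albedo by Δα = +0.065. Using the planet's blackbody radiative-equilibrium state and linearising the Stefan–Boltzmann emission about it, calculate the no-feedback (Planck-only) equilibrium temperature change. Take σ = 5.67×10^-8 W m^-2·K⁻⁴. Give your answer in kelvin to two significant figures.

-7.3 kelvin

Reference equilibrium: T_e = [S(1−α)/(4σ)]^(1/4) = 305.8 K.
The change in absorbed flux is Δ[S(1−α)/4] = −SΔα/4 = -47.12 W m^-2.
The Planck feedback parameter is 4σT_e³ = 6.486 W m^-2/K.
Hence the no-feedback warming is ΔF/(4σT_e³) = -7.27 K.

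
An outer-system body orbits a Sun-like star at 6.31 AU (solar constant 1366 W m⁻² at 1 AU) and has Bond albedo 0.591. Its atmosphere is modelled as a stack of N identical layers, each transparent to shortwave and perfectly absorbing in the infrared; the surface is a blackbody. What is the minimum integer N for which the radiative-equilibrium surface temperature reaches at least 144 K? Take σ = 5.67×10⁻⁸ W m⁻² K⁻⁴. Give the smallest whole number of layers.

By the inverse-square law, S = 1366/6.31² = 34.31 W m⁻².
OLR = S(1−α)/4 = 3.508 W m⁻²; the top layer radiates at T_e = 88.69 K.
Since T_s⁴ = (N+1)T_e⁴, we need N ≥ (T_s/T_e)⁴ − 1 = 5.950.
Rounding up, N = 6.

6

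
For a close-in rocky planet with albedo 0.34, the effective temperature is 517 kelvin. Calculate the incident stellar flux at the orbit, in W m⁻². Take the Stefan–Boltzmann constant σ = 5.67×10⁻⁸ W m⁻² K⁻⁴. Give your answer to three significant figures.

Invert the energy balance for S: S = 4σT⁴/(1−α).
σT⁴ = 5.67×10⁻⁸·(517)⁴ = 4051 W m⁻².
S = 4·4051/0.66 = 24550 W m⁻².

24600 W m⁻²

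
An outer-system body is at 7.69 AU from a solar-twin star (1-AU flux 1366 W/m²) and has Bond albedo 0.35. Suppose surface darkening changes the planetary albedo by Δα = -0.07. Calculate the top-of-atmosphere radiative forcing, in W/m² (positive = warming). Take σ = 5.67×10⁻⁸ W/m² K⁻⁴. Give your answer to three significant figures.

0.404 W/m²

Flux at the orbit: S = 1366/(7.69)² = 23.10 W/m².
The change in absorbed flux is Δ[S(1−α)/4] = −SΔα/4 = 0.4042 W/m².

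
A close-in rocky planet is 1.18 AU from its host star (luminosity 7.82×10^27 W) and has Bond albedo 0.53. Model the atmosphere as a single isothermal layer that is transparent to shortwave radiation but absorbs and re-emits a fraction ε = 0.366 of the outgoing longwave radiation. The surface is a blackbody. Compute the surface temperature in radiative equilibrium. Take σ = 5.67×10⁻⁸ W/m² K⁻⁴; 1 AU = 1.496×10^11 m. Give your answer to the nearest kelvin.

474 kelvin

d = 1.18 × 1.496×10^11 m = 1.765×10^11 m.
S = L/(4πd²) = 19970 W/m².
Effective emission temperature (TOA balance): σT_e⁴ = S(1−α)/4 = 2346 W/m² → T_e = 451.0 K.
Surface balance with a leaky layer gives σT_s⁴ = σT_e⁴·2/(2−ε), so T_s = T_e·[2/(2−0.366)]^(1/4) = 474.4 K.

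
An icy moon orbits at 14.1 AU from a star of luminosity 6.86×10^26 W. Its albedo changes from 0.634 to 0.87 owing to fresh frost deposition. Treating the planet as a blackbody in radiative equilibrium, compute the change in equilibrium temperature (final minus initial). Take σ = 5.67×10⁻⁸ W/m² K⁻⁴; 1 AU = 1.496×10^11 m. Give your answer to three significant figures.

-15.2 kelvin

Orbital distance: d = 14.1 AU = 2.109×10^12 m.
Spreading L over a sphere of radius d: S = 6.86×10^26/(4π·2.11×10^12²) = 12.27 W/m².
Initial: T₁ = [S(1−0.634)/(4σ)]^(1/4) = 66.71 K.
After:  T₂ = [12.27·0.13/(4σ)]^(1/4) = 51.50 K.
ΔT = T₂ − T₁ = -15.21 K.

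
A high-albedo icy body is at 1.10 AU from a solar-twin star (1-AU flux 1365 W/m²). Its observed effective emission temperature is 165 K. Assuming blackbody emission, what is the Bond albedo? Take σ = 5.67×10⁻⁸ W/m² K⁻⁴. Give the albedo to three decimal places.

By the inverse-square law, S = 1365/1.10² = 1128 W/m².
Rearranging the radiative balance, α = 1 − 4σT⁴/S.
4σT⁴ = 4·5.67×10⁻⁸·(165)⁴ = 168.1 W/m².
Hence α = 1 − 168.1/1128 = 0.8510.

0.851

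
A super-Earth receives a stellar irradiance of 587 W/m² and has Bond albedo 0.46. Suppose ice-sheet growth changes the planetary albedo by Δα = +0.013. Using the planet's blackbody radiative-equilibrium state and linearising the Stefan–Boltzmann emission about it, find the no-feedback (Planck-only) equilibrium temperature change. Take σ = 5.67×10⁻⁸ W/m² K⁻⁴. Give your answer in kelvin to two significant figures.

Unperturbed T_e = [587.0·(1−0.46)/(4σ)]^¼ = 193.4 K.
The change in absorbed flux is Δ[S(1−α)/4] = −SΔα/4 = -1.908 W/m².
Planck response: λ_P = 4σT_e³ = 4·5.67×10⁻⁸·(193.4)³ = 1.639 W/m²/K.
So ΔT₀ = -1.908/1.639 = -1.16 K.

-1.2 kelvin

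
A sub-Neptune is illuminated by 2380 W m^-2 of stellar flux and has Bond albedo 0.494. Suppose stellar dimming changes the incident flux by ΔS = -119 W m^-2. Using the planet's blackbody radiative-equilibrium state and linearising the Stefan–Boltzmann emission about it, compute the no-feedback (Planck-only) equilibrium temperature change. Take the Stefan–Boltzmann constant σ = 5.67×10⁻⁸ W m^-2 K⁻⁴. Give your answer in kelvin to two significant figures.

-3.4 K

Reference equilibrium: T_e = [S(1−α)/(4σ)]^(1/4) = 269.9 K.
TOA radiative forcing: ΔF = (1−α)ΔS/4 = 0.506·(-119)/4 = -15.05 W m^-2.
The Planck feedback parameter is 4σT_e³ = 4.461 W m^-2/K.
Hence the no-feedback warming is ΔF/(4σT_e³) = -3.37 K.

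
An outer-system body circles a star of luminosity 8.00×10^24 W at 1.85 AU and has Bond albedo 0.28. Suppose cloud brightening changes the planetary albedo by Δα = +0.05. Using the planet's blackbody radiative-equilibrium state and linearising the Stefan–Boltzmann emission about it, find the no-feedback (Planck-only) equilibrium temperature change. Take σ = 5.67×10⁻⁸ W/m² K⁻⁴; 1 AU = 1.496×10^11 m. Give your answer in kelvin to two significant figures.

-1.2 K

d = 1.85 × 1.496×10^11 m = 2.768×10^11 m.
S = L/(4πd²) = 8.311 W/m².
Unperturbed T_e = [8.311·(1−0.28)/(4σ)]^¼ = 71.67 K.
ΔF = −(S/4)Δα = −(8.311/4)×(+0.05) = -0.1039 W/m².
Linearising σT⁴ gives d(σT⁴)/dT = 4σT_e³ = 0.08350 W/m² per K.
ΔT₀ = ΔF/λ_P = -0.1039/0.08350 = -1.24 K.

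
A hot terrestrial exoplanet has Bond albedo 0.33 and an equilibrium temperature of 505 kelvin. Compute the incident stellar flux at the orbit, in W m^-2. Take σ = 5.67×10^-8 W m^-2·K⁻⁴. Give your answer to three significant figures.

22000 W m^-2

From S(1−α)/4 = σT⁴: S = 4σT⁴/(1−α).
The emitted flux is σT⁴ = 3688 W m^-2.
So S = 4×3688/(1−0.33) = 22020 W m^-2.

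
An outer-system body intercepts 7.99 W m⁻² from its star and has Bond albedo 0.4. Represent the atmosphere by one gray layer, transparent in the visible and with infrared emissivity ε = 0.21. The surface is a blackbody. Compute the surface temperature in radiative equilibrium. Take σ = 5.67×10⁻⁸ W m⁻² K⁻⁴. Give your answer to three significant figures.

The planet radiates to space at T_e = [S(1−α)/(4σ)]^(1/4) = 67.81 K.
For a single slab of emissivity ε, T_s⁴ = 2T_e⁴/(2−ε); thus T_s = 67.81·(1.117)^(1/4) = 69.71 K.

69.7 kelvin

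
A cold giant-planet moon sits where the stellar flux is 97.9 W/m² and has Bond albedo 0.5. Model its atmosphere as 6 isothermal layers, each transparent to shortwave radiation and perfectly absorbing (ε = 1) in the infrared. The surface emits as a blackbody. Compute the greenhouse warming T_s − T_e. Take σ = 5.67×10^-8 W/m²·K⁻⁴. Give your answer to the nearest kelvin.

OLR = S(1−α)/4 = 12.24 W/m²; the top layer radiates at T_e = 121.2 K.
Surface: T_s = (7)^¼·T_e = 197.2 K.
Warming: T_s − T_e = 75.95 K.

76 kelvin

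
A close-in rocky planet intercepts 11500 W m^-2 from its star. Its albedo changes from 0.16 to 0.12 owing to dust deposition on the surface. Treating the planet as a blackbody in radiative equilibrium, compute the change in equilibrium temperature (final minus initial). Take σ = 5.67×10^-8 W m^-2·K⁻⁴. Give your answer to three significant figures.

5.31 kelvin

Initial: T₁ = [S(1−0.16)/(4σ)]^(1/4) = 454.3 K.
Final:   T₂ = [S(1−0.12)/(4σ)]^(1/4) = 459.6 K.
Change: 459.6 − 454.3 = 5.314 K.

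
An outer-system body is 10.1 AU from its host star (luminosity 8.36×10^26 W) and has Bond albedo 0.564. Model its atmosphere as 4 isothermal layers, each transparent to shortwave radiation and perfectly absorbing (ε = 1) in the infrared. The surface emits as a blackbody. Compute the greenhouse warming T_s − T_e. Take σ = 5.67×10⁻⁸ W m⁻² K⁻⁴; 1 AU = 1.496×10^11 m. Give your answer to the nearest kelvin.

d = 10.1 × 1.496×10^11 m = 1.511×10^12 m.
S = L/(4πd²) = 29.14 W m⁻².
Top-of-atmosphere balance: σT_e⁴ = S(1−α)/4 = 3.176 W m⁻² → T_e = 86.51 K.
Surface: T_s = (5)^¼·T_e = 129.4 K.
Warming: T_s − T_e = 42.85 K.

43 kelvin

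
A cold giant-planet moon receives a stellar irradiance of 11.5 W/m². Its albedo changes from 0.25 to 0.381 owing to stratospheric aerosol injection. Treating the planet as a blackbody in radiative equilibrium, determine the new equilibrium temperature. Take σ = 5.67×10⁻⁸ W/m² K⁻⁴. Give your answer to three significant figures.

74.8 kelvin

T₂ = [S(1−α₂)/(4σ)]^(1/4) = [11.50·0.619/(4σ)]^(1/4) = 74.85 K.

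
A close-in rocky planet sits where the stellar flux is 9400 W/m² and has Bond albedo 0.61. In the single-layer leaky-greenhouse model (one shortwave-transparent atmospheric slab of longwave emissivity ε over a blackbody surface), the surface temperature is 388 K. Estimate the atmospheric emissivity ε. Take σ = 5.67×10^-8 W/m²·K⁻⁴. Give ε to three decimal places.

0.574

Effective temperature: T_e = [S(1−α)/(4σ)]^(1/4) = 356.6 K.
Inverting T_s⁴ = 2T_e⁴/(2−ε): (T_e/T_s)⁴ = 0.7132, so ε = 2(1 − 0.7132) = 0.5736.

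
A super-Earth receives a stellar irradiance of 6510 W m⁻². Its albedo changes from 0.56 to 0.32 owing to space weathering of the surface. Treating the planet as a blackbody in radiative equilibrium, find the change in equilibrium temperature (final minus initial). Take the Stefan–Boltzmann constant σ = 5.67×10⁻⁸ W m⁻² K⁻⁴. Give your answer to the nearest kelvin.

39 K

Initial: T₁ = [S(1−0.56)/(4σ)]^(1/4) = 335.2 K.
With α = 0.32, T₂ = 373.8 K.
ΔT = T₂ − T₁ = 38.54 K.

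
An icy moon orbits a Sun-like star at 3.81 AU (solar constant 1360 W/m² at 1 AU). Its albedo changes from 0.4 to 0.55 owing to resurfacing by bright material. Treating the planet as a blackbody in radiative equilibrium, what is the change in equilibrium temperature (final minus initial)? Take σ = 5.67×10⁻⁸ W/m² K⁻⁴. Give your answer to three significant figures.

By the inverse-square law, S = 1360/3.81² = 93.69 W/m².
With α = 0.4, T₁ = 125.5 K.
With α = 0.55, T₂ = 116.8 K.
Change: 116.8 − 125.5 = -8.707 K.

-8.71 kelvin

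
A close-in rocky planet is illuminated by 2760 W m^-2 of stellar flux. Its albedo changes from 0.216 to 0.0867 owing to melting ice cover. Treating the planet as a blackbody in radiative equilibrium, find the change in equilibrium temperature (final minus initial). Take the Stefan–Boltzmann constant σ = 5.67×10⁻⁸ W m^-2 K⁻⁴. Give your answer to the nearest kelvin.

12 K

With α = 0.216, T₁ = 312.5 K.
Final:   T₂ = [S(1−0.0867)/(4σ)]^(1/4) = 324.7 K.
ΔT = T₂ − T₁ = 12.16 K.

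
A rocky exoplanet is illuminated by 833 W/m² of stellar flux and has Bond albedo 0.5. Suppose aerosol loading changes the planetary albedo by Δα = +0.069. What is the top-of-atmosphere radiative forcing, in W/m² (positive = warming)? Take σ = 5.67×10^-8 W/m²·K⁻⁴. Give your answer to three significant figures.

The change in absorbed flux is Δ[S(1−α)/4] = −SΔα/4 = -14.37 W/m².

-14.4 W/m²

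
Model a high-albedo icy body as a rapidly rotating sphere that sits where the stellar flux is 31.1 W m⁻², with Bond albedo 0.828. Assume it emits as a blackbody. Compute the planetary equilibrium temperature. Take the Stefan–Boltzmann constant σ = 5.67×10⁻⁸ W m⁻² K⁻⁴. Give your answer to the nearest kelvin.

Absorbed flux (global mean): S(1−α)/4 = 31.10·0.172/4 = 1.337 W m⁻².
In equilibrium σT⁴ equals this, so T = 69.69 K.

70 K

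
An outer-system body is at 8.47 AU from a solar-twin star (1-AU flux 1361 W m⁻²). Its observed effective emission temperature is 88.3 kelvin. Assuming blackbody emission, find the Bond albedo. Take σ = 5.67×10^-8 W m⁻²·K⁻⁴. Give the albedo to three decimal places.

0.273

Irradiance scales as 1/d², so S = 1361 W m⁻² × (1/8.47)² = 18.97 W m⁻².
Rearranging the radiative balance, α = 1 − 4σT⁴/S.
4σT⁴ = 4·5.67×10⁻⁸·(88.3)⁴ = 13.79 W m⁻².
1−α = 13.79/18.97 = 0.7268, so α = 0.2732.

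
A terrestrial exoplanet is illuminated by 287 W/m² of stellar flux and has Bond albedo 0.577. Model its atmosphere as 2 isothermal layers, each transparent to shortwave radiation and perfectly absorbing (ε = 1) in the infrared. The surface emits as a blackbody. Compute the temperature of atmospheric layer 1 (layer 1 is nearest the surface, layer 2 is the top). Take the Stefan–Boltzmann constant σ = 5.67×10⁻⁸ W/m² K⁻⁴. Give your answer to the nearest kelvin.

181 K

Top-of-atmosphere balance: σT_e⁴ = S(1−α)/4 = 30.35 W/m² → T_e = 152.1 K.
In the N-layer model, layer k (counted from the surface) has T_k = (N+1−k)^(1/4)·T_e.
T_1 = (2)^(1/4)·152.1 = 180.9 K.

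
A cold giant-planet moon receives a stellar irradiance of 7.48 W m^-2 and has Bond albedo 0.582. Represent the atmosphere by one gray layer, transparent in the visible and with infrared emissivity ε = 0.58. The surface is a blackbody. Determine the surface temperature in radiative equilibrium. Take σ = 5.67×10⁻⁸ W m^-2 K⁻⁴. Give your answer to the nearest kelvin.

66 K

Effective emission temperature (TOA balance): σT_e⁴ = S(1−α)/4 = 0.7817 W m^-2 → T_e = 60.93 K.
Surface balance with a leaky layer gives σT_s⁴ = σT_e⁴·2/(2−ε), so T_s = T_e·[2/(2−0.58)]^(1/4) = 66.38 K.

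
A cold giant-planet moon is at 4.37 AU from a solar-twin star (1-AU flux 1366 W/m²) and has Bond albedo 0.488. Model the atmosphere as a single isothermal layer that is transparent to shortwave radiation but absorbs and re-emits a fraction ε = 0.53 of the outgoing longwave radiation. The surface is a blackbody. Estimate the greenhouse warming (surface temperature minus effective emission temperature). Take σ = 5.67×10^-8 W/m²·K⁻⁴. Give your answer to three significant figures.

Flux at the orbit: S = 1366/(4.37)² = 71.53 W/m².
Effective emission temperature (TOA balance): σT_e⁴ = S(1−α)/4 = 9.156 W/m² → T_e = 112.7 K.
Surface balance with a leaky layer gives σT_s⁴ = σT_e⁴·2/(2−ε), so T_s = T_e·[2/(2−0.53)]^(1/4) = 121.7 K.
Greenhouse warming: T_s − T_e = 9.019 K.

9.02 K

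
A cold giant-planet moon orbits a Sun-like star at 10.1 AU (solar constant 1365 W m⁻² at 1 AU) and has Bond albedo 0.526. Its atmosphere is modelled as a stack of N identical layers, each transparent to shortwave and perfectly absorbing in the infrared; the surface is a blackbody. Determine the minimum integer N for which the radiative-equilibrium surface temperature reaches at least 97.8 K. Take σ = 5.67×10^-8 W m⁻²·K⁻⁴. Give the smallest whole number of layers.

By the inverse-square law, S = 1365/10.1² = 13.38 W m⁻².
OLR = S(1−α)/4 = 1.586 W m⁻²; the top layer radiates at T_e = 72.72 K.
Since T_s⁴ = (N+1)T_e⁴, we need N ≥ (T_s/T_e)⁴ − 1 = 2.271.
Rounding up, N = 3.

3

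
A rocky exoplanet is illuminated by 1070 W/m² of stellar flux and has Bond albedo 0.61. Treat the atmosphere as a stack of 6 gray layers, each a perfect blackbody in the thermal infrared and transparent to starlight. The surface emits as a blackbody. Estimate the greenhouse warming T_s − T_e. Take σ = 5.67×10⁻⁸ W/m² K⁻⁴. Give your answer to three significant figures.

The effective emission temperature is T_e = [S(1−α)/(4σ)]^¼ = 207.1 K.
T_s = (N+1)^(1/4)·T_e = 336.9 K.
So the greenhouse effect raises the surface by 336.9 − 207.1 = 129.8 K.

130 kelvin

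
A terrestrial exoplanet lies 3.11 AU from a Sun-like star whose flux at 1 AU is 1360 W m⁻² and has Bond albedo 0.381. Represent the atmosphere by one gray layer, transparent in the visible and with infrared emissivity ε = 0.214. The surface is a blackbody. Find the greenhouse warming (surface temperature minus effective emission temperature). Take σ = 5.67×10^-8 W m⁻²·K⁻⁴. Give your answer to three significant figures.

Flux at the orbit: S = 1360/(3.11)² = 140.6 W m⁻².
At the top of the atmosphere, σT_e⁴ = S(1−α)/4 = 21.76 W m⁻², giving T_e = 140.0 K.
The surface balance (absorbed SW + ε·downward IR = σT_s⁴) with T_a⁴ = T_s⁴/2 reduces to T_s = T_e·[2/(2−ε)]^¼ = 144.0 K.
Greenhouse warming: T_s − T_e = 4.016 K.

4.02 kelvin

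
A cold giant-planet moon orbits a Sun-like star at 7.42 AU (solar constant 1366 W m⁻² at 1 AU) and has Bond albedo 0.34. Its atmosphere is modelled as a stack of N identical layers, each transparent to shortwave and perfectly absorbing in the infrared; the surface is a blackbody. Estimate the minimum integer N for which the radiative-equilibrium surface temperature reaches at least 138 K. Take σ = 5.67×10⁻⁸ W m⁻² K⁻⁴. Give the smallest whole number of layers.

Flux at the orbit: S = 1366/(7.42)² = 24.81 W m⁻².
Top-of-atmosphere balance: σT_e⁴ = S(1−α)/4 = 4.094 W m⁻² → T_e = 92.18 K.
Need (N+1)T_e⁴ ≥ T_s⁴, i.e. N+1 ≥ (138/92.18)⁴ = 5.023.
The minimum whole number is N = 5.

5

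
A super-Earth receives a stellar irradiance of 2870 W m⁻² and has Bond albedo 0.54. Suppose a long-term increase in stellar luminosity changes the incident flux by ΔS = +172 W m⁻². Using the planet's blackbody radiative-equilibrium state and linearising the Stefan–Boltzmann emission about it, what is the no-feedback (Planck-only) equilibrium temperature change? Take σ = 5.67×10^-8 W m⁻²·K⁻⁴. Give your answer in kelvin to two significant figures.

Unperturbed T_e = [2870·(1−0.54)/(4σ)]^¼ = 276.2 K.
Only a fraction (1−α) is absorbed and it's spread over 4πR², so ΔF = (1−α)ΔS/4 = 19.78 W m⁻².
Planck response: λ_P = 4σT_e³ = 4·5.67×10⁻⁸·(276.2)³ = 4.780 W m⁻²/K.
So ΔT₀ = 19.78/4.780 = 4.14 K.

4.1 kelvin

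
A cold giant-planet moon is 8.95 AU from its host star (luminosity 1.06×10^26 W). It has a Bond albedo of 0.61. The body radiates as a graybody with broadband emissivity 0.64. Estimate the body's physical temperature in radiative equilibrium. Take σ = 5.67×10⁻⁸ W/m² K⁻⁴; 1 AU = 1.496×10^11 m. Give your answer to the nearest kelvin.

d = 8.95 × 1.496×10^11 m = 1.339×10^12 m.
Spreading L over a sphere of radius d: S = 1.06×10^26/(4π·1.34×10^12²) = 4.705 W/m².
The planet absorbs (1−α)S over its disc πR² and re-emits over 4πR², so the mean absorbed flux is (1−0.61)·4.705/4 = 0.4588 W/m².
Radiative balance εσT⁴ = 0.4588 gives T = [0.4588/(0.64·σ)]^(1/4) = 59.63 K.

60 kelvin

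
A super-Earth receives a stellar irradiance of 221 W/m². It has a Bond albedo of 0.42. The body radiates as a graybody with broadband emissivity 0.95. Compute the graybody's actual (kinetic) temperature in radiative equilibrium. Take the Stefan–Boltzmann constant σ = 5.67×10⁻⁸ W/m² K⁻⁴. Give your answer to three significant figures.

156 K

Averaging over the sphere, the absorbed flux is S(1−α)/4 = 32.05 W/m².
Radiative balance εσT⁴ = 32.05 gives T = [32.05/(0.95·σ)]^(1/4) = 156.2 K.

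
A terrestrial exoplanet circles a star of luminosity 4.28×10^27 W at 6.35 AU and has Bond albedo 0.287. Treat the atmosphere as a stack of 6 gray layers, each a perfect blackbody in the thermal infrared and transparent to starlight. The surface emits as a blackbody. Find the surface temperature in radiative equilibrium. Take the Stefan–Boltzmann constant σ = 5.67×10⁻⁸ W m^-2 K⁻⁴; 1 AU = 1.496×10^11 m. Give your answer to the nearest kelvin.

d = 6.35 × 1.496×10^11 m = 9.500×10^11 m.
Spreading L over a sphere of radius d: S = 4.28×10^27/(4π·9.50×10^11²) = 377.4 W m^-2.
OLR = S(1−α)/4 = 67.27 W m^-2; the top layer radiates at T_e = 185.6 K.
With N = 6 opaque layers, T_s = (N+1)^(1/4)·T_e = 7^(1/4)·185.6 = 301.9 K.

302 K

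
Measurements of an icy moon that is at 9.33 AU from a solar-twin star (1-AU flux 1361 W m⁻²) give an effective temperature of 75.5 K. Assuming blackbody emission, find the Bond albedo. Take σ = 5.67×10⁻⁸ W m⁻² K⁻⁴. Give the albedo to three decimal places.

0.529

Irradiance scales as 1/d², so S = 1361 W m⁻² × (1/9.33)² = 15.63 W m⁻².
Energy balance: S(1−α)/4 = σT⁴, so 1−α = 4σT⁴/S.
4σT⁴ = 4·5.67×10⁻⁸·(75.5)⁴ = 7.369 W m⁻².
1−α = 7.369/15.63 = 0.4713, so α = 0.5287.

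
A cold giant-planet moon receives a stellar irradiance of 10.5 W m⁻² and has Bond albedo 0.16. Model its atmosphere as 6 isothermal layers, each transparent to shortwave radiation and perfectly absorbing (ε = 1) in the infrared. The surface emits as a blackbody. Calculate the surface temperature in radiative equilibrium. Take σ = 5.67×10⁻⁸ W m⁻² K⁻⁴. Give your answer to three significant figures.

OLR = S(1−α)/4 = 2.205 W m⁻²; the top layer radiates at T_e = 78.97 K.
Layer-by-layer balance gives σT_s⁴ = (N+1)σT_e⁴, so T_s = 7^¼·78.97 = 128.4 K.

128 K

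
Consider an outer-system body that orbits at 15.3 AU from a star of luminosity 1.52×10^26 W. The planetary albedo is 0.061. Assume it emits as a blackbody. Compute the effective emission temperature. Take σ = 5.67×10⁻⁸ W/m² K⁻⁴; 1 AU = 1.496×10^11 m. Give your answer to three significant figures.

Orbital distance: d = 15.3 AU = 2.289×10^12 m.
Spreading L over a sphere of radius d: S = 1.52×10^26/(4π·2.29×10^12²) = 2.309 W/m².
Absorbed flux (global mean): S(1−α)/4 = 2.309·0.939/4 = 0.5420 W/m².
In equilibrium σT⁴ equals this, so T = 55.60 K.

55.6 K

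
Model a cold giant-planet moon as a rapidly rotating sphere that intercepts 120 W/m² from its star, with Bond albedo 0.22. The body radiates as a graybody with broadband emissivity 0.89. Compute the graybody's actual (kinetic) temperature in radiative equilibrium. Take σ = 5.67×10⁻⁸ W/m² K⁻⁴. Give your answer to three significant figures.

Absorbed flux (global mean): S(1−α)/4 = 120.0·0.78/4 = 23.40 W/m².
Equating to εσT⁴ with ε = 0.89: T = (23.40/0.89σ)^(1/4) = 146.7 K.

147 K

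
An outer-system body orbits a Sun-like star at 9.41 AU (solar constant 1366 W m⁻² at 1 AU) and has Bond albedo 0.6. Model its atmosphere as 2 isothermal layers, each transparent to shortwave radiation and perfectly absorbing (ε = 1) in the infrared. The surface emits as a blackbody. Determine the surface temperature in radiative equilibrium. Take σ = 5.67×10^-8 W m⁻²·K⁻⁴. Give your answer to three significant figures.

Flux at the orbit: S = 1366/(9.41)² = 15.43 W m⁻².
The effective emission temperature is T_e = [S(1−α)/(4σ)]^¼ = 72.22 K.
For an N-layer opaque stack, T_s⁴ = (N+1)T_e⁴, hence T_s = (3)^(1/4)×72.22 K = 95.05 K.

95.1 K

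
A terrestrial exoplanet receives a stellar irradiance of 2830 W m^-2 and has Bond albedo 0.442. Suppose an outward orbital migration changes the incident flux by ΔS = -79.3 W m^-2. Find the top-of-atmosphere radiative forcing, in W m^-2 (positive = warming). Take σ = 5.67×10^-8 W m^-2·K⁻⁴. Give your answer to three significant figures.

TOA radiative forcing: ΔF = (1−α)ΔS/4 = 0.558·(-79.3)/4 = -11.06 W m^-2.

-11.1 W m^-2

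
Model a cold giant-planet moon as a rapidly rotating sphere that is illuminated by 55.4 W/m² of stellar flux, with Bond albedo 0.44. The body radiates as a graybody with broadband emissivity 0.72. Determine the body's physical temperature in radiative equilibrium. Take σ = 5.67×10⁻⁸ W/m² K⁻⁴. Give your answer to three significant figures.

Absorbed flux (global mean): S(1−α)/4 = 55.40·0.56/4 = 7.756 W/m².
Radiative balance εσT⁴ = 7.756 gives T = [7.756/(0.72·σ)]^(1/4) = 117.4 K.

117 K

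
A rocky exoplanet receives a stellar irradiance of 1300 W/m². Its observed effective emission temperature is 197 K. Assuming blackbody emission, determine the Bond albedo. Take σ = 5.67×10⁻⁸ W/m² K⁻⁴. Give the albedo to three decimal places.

Rearranging the radiative balance, α = 1 − 4σT⁴/S.
σT⁴ = 85.40 W/m², so 4σT⁴ = 341.6 W/m².
1−α = 341.6/1300 = 0.2628, so α = 0.7372.

0.737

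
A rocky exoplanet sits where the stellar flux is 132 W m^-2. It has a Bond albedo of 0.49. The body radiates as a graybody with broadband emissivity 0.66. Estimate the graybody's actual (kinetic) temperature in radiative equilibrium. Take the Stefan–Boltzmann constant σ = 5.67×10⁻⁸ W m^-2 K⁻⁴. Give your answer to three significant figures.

Absorbed flux (global mean): S(1−α)/4 = 132.0·0.51/4 = 16.83 W m^-2.
Radiative balance εσT⁴ = 16.83 gives T = [16.83/(0.66·σ)]^(1/4) = 145.6 K.

146 kelvin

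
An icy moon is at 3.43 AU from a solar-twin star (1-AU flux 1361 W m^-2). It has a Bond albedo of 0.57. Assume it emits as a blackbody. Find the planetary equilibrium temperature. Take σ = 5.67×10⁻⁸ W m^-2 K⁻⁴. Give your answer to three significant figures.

122 kelvin

Irradiance scales as 1/d², so S = 1361 W m^-2 × (1/3.43)² = 115.7 W m^-2.
The planet absorbs (1−α)S over its disc πR² and re-emits over 4πR², so the mean absorbed flux is (1−0.57)·115.7/4 = 12.44 W m^-2.
Balancing against σT⁴: T = (12.44/5.67×10⁻⁸)^(1/4) = 121.7 K.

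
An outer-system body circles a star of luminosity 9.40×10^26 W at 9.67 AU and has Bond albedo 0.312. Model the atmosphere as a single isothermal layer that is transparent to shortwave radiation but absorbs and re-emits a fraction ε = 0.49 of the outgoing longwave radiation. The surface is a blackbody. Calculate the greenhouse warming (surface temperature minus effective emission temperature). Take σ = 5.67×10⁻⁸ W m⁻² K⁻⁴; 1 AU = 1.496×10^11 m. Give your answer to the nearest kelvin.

7 K

d = 9.67 × 1.496×10^11 m = 1.447×10^12 m.
S = L/(4πd²) = 35.74 W m⁻².
The planet radiates to space at T_e = [S(1−α)/(4σ)]^(1/4) = 102.0 K.
For a single slab of emissivity ε, T_s⁴ = 2T_e⁴/(2−ε); thus T_s = 102.0·(1.325)^(1/4) = 109.5 K.
The atmosphere warms the surface by 7.427 K.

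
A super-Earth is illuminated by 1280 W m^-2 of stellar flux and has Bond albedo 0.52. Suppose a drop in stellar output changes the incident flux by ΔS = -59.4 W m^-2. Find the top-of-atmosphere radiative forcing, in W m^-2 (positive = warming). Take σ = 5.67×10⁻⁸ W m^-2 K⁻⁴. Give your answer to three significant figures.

ΔF = Δ[S(1−α)]/4 = (1−0.52)·-59.4/4 = -7.128 W m^-2.

-7.13 W m^-2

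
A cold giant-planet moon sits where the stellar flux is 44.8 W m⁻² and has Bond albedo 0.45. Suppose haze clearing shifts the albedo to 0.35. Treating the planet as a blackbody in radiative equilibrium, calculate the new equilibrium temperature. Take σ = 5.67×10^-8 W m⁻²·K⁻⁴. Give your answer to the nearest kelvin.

106 kelvin

With the new albedo, S(1−α₂)/4 = 7.280 W m⁻², so T₂ = 106.4 K.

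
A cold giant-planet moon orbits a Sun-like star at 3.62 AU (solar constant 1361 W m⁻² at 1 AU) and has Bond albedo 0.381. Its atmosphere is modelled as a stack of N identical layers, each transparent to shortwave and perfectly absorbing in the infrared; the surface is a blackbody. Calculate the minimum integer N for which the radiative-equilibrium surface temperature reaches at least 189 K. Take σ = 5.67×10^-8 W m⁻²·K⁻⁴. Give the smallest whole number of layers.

4

Irradiance scales as 1/d², so S = 1361 W m⁻² × (1/3.62)² = 103.9 W m⁻².
OLR = S(1−α)/4 = 16.07 W m⁻²; the top layer radiates at T_e = 129.8 K.
T_s = (N+1)^(1/4)·T_e ≥ 189 K requires N+1 ≥ (T_s/T_e)⁴ = (189/129.8)⁴ = 4.502.
Rounding up, N = 4.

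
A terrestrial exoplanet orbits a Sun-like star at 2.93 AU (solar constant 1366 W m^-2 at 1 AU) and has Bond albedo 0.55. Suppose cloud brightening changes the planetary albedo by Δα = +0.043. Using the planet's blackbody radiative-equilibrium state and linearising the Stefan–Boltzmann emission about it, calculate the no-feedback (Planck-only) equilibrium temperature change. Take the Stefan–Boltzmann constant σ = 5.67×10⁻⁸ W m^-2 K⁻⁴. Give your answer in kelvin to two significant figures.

By the inverse-square law, S = 1366/2.93² = 159.1 W m^-2.
Reference equilibrium: T_e = [S(1−α)/(4σ)]^(1/4) = 133.3 K.
The change in absorbed flux is Δ[S(1−α)/4] = −SΔα/4 = -1.711 W m^-2.
Linearising σT⁴ gives d(σT⁴)/dT = 4σT_e³ = 0.5372 W m^-2 per K.
Hence the no-feedback warming is ΔF/(4σT_e³) = -3.18 K.

-3.2 kelvin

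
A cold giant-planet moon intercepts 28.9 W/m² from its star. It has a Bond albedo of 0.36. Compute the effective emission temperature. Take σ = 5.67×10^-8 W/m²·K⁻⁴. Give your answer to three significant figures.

The planet absorbs (1−α)S over its disc πR² and re-emits over 4πR², so the mean absorbed flux is (1−0.36)·28.90/4 = 4.624 W/m².
Set σT⁴ = 4.624 → T = (4.624/σ)^(1/4) = 95.03 K.

95.0 kelvin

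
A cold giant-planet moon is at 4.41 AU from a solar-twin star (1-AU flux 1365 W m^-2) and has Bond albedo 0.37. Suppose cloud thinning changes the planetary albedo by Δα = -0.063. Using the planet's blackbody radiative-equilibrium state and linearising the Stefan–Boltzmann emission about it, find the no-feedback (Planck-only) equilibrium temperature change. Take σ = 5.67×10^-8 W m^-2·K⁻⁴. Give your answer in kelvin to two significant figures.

Flux at the orbit: S = 1365/(4.41)² = 70.19 W m^-2.
Unperturbed T_e = [70.19·(1−0.37)/(4σ)]^¼ = 118.2 K.
TOA radiative forcing: ΔF = −S·Δα/4 = −70.19·(-0.063)/4 = 1.105 W m^-2.
Planck response: λ_P = 4σT_e³ = 4·5.67×10⁻⁸·(118.2)³ = 0.3742 W m^-2/K.
So ΔT₀ = 1.105/0.3742 = 2.95 K.

3.0 kelvin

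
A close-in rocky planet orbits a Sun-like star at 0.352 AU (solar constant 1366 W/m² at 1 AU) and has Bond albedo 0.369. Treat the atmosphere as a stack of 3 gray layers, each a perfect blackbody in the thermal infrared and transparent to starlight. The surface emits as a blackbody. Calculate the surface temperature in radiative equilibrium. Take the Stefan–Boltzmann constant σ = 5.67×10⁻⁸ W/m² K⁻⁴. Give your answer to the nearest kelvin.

By the inverse-square law, S = 1366/0.352² = 11020 W/m².
Top-of-atmosphere balance: σT_e⁴ = S(1−α)/4 = 1739 W/m² → T_e = 418.5 K.
For an N-layer opaque stack, T_s⁴ = (N+1)T_e⁴, hence T_s = (4)^(1/4)×418.5 K = 591.8 K.

592 K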